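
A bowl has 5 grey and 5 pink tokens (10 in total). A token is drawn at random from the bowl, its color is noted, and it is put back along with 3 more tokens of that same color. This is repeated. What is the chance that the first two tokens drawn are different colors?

Either pink then grey, or grey then pink; after the first draw the total is 13.
P = (5/10)·(5/13) + (5/10)·(5/13) = 5/13 ≈ 0.3846.

5/13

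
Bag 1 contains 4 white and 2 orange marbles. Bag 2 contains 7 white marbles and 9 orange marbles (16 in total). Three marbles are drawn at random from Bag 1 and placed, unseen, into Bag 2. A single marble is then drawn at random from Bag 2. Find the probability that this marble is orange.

10/19

Condition on how many of the transferred marbles are orange (from Bag 1: 2 orange of 6; then Bag 2 has 19 total).
  0 orange: C(2,0)C(4,3)/C(6,3) = 1/5; then P = 9/19
  1 orange: C(2,1)C(4,2)/C(6,3) = 3/5; then P = 10/19
  2 orange: C(2,2)C(4,1)/C(6,3) = 1/5; then P = 11/19
P(orange from Bag 2) = 10/19 ≈ 0.5263.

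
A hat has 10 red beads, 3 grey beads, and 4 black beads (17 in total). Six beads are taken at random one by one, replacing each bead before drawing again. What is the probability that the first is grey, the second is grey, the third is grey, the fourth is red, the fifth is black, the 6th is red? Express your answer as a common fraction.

Multiply the conditional probability of each draw in order, with replacement (the composition resets each draw).
P = (3/17) · (3/17) · (3/17) · (10/17) · (4/17) · (10/17) = 10800/24137569 ≈ 0.0004.

10800/24137569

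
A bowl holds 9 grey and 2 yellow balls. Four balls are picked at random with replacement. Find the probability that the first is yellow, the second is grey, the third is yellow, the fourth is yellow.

Multiply the conditional probability of each draw in order, with replacement (the composition resets each draw).
P = (2/11) · (9/11) · (2/11) · (2/11) = 72/14641 ≈ 0.0049.

72/14641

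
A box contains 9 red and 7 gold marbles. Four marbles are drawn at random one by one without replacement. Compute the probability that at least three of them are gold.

5/26

Sum the hypergeometric tail for j = 3,…,4 gold marbles.
Favorable = C(7,3)·C(9,1) + C(7,4)·C(9,0) = 350; total = C(16,4) = 1820.
P = 350/1820 = 5/26 ≈ 0.1923.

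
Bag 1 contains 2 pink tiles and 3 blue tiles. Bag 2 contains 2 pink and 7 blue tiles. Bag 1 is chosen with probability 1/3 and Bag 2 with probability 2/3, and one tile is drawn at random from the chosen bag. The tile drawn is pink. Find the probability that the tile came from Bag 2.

P(pink | Bag 1) = 2/5; P(pink | Bag 2) = 2/9.
P(pink) = 1/3·2/5 + 2/3·2/9 = 38/135.
By Bayes' rule, P(Bag 2 | pink) = 4/27 / 38/135 = 10/19 ≈ 0.5263.

10/19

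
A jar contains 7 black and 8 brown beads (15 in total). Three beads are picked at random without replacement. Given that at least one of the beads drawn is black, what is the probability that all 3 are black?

5/57

P(all 3 black) = C(7,3)/C(15,3) = 1/13; P(at least one black) = 1 − C(8,3)/C(15,3) = 57/65.
Since 'all 3 black' ⊆ 'at least one black', P(all 3 | at least one) = 1/13 / 57/65 = 5/57 ≈ 0.0877.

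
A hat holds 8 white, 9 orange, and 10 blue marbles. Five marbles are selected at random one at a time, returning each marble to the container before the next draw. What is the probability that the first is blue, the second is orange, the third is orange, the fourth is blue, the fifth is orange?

100/19683

Multiply the conditional probability of each draw in order, with replacement (the composition resets each draw).
P = (10/27) · (9/27) · (9/27) · (10/27) · (9/27) = 100/19683 ≈ 0.0051.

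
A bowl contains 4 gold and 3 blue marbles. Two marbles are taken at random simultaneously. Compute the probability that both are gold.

Unordered draws without replacement: count favorable combinations over C(7,2).
Favorable = C(4,2) · C(3,0) = 6; total = C(7,2) = 21.
P = 6/21 = 2/7 ≈ 0.2857.

2/7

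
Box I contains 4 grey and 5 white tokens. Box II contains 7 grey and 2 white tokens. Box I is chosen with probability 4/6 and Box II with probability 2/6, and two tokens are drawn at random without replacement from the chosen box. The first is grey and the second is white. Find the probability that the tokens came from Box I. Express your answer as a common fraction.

20/27

P(E | Box I) = 5/18; P(E | Box II) = 7/36.
P(E) = 2/3·5/18 + 1/3·7/36 = 1/4.
By Bayes' rule, P(Box I | E) = 5/27 / 1/4 = 20/27 ≈ 0.7407.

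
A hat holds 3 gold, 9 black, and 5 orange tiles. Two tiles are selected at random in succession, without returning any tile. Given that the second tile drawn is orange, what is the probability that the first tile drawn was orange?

1/4

P(first=orange and the second tile drawn is orange) = (5/17)·(4/16) = 5/68.
P(the second tile drawn is orange) = Σ over first color = 15/272 + 45/272 + 5/68 = 5/17.
By Bayes, P(first=orange | the second tile drawn is orange) = 5/68 / 5/17 = 1/4 ≈ 0.2500.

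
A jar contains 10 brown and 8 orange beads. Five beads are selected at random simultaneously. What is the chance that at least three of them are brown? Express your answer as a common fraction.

21/34

Sum the hypergeometric tail for j = 3,…,5 brown beads.
Favorable = C(10,3)·C(8,2) + C(10,4)·C(8,1) + C(10,5)·C(8,0) = 5292; total = C(18,5) = 8568.
P = 5292/8568 = 21/34 ≈ 0.6176.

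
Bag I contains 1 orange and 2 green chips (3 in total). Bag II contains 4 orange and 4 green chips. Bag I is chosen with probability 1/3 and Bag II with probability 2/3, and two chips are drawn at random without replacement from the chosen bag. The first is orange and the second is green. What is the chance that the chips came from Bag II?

12/19

P(E | Bag I) = 1/3; P(E | Bag II) = 2/7.
P(E) = 1/3·1/3 + 2/3·2/7 = 19/63.
By Bayes' rule, P(Bag II | E) = 4/21 / 19/63 = 12/19 ≈ 0.6316.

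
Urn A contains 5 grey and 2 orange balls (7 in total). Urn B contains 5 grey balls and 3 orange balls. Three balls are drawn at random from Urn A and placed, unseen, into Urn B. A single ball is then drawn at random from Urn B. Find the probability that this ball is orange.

27/77

Condition on how many of the transferred balls are orange (from Urn A: 2 orange of 7; then Urn B has 11 total).
  0 orange: C(2,0)C(5,3)/C(7,3) = 2/7; then P = 3/11
  1 orange: C(2,1)C(5,2)/C(7,3) = 4/7; then P = 4/11
  2 orange: C(2,2)C(5,1)/C(7,3) = 1/7; then P = 5/11
P(orange from Urn B) = 27/77 ≈ 0.3506.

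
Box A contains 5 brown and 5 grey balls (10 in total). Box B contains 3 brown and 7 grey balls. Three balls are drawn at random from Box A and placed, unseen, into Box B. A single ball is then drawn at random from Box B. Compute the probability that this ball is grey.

17/26

Condition on how many of the transferred balls are grey (from Box A: 5 grey of 10; then Box B has 13 total).
  0 grey: C(5,0)C(5,3)/C(10,3) = 1/12; then P = 7/13
  1 grey: C(5,1)C(5,2)/C(10,3) = 5/12; then P = 8/13
  2 grey: C(5,2)C(5,1)/C(10,3) = 5/12; then P = 9/13
  3 grey: C(5,3)C(5,0)/C(10,3) = 1/12; then P = 10/13
P(grey from Box B) = 17/26 ≈ 0.6538.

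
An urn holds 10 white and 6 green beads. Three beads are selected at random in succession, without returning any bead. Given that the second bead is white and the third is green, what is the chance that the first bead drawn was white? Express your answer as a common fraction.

9/14

P(first=white and the second bead is white and the third is green) = (10/16)·(9/15)·(6/14) = 9/56.
P(E) = Σ over first color = 9/56 + 5/56 = 1/4.
By Bayes, P(first=white | E) = 9/56 / 1/4 = 9/14 ≈ 0.6429.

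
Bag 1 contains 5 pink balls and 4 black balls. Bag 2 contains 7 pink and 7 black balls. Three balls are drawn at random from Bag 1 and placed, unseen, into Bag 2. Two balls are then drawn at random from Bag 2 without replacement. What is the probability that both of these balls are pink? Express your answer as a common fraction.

67/272

Condition on how many of the transferred balls are pink (from Bag 1: 5 pink of 9; then Bag 2 has 17 total).
  0 pink: C(5,0)C(4,3)/C(9,3) = 1/21; then P = C(7,2)/C(17,2) = 21/136
  1 pink: C(5,1)C(4,2)/C(9,3) = 5/14; then P = C(8,2)/C(17,2) = 7/34
  2 pink: C(5,2)C(4,1)/C(9,3) = 10/21; then P = C(9,2)/C(17,2) = 9/34
  3 pink: C(5,3)C(4,0)/C(9,3) = 5/42; then P = C(10,2)/C(17,2) = 45/136
P(both pink) = 67/272 ≈ 0.2463.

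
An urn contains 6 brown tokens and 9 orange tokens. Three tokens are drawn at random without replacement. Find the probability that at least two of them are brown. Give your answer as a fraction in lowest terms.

31/91

Sum the hypergeometric tail for j = 2,…,3 brown tokens.
Favorable = C(6,2)·C(9,1) + C(6,3)·C(9,0) = 155; total = C(15,3) = 455.
P = 155/455 = 31/91 ≈ 0.3407.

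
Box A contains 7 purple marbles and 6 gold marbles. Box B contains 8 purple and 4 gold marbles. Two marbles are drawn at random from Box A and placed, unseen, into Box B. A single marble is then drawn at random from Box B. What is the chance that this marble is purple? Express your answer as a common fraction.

Condition on how many of the transferred marbles are purple (from Box A: 7 purple of 13; then Box B has 14 total).
  0 purple: C(7,0)C(6,2)/C(13,2) = 5/26; then P = 8/14
  1 purple: C(7,1)C(6,1)/C(13,2) = 7/13; then P = 9/14
  2 purple: C(7,2)C(6,0)/C(13,2) = 7/26; then P = 10/14
P(purple from Box B) = 59/91 ≈ 0.6484.

59/91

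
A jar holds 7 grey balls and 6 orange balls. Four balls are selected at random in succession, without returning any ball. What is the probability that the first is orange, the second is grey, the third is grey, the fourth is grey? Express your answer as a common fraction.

Multiply the conditional probability of each draw in order, without replacement, so each draw removes one from its color and from the total.
P = (6/13) · (7/12) · (6/11) · (5/10) = 21/286 ≈ 0.0734.

21/286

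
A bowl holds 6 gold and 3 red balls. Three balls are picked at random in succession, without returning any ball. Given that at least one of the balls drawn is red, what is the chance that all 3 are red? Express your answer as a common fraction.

P(all 3 red) = C(3,3)/C(9,3) = 1/84; P(at least one red) = 1 − C(6,3)/C(9,3) = 16/21.
Since 'all 3 red' ⊆ 'at least one red', P(all 3 | at least one) = 1/84 / 16/21 = 1/64 ≈ 0.0156.

1/64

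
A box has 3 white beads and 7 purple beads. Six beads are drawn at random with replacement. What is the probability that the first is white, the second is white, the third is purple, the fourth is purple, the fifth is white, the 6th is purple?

Multiply the conditional probability of each draw in order, with replacement (the composition resets each draw).
P = (3/10) · (3/10) · (7/10) · (7/10) · (3/10) · (7/10) = 9261/1000000 ≈ 0.0093.

9261/1000000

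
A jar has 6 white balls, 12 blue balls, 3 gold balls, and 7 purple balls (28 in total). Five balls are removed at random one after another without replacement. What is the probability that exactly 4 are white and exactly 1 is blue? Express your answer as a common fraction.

1/546

Unordered draws without replacement: count favorable combinations over C(28,5).
Favorable = C(6,4) · C(12,1) · C(3,0) · C(7,0) = 180; total = C(28,5) = 98280.
P = 180/98280 = 1/546 ≈ 0.0018.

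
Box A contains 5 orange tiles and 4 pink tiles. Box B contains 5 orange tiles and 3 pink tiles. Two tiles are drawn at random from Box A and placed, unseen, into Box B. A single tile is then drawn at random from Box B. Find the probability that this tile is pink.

Condition on how many of the transferred tiles are pink (from Box A: 4 pink of 9; then Box B has 10 total).
  0 pink: C(4,0)C(5,2)/C(9,2) = 5/18; then P = 3/10
  1 pink: C(4,1)C(5,1)/C(9,2) = 5/9; then P = 4/10
  2 pink: C(4,2)C(5,0)/C(9,2) = 1/6; then P = 5/10
P(pink from Box B) = 7/18 ≈ 0.3889.

7/18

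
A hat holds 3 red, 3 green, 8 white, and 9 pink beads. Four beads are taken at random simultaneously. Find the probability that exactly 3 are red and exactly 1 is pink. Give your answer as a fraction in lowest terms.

9/8855

Unordered draws without replacement: count favorable combinations over C(23,4).
Favorable = C(3,3) · C(3,0) · C(8,0) · C(9,1) = 9; total = C(23,4) = 8855.
P = 9/8855 = 9/8855 ≈ 0.0010.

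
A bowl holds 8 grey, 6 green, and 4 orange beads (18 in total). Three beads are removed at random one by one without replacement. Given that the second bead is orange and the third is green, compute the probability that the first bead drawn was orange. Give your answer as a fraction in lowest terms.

3/16

P(first=orange and the second bead is orange and the third is green) = (4/18)·(3/17)·(6/16) = 1/68.
P(E) = Σ over first color = 2/51 + 5/204 + 1/68 = 4/51.
By Bayes, P(first=orange | E) = 1/68 / 4/51 = 3/16 ≈ 0.1875.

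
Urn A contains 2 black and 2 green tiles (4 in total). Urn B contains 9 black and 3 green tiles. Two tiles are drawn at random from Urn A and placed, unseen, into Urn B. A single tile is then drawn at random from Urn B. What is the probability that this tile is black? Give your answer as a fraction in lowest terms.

Condition on how many of the transferred tiles are black (from Urn A: 2 black of 4; then Urn B has 14 total).
  0 black: C(2,0)C(2,2)/C(4,2) = 1/6; then P = 9/14
  1 black: C(2,1)C(2,1)/C(4,2) = 2/3; then P = 10/14
  2 black: C(2,2)C(2,0)/C(4,2) = 1/6; then P = 11/14
P(black from Urn B) = 5/7 ≈ 0.7143.

5/7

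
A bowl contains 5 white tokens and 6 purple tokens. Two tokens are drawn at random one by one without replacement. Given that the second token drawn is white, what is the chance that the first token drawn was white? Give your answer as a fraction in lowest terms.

2/5

P(first=white and the second token drawn is white) = (5/11)·(4/10) = 2/11.
P(the second token drawn is white) = Σ over first color = 2/11 + 3/11 = 5/11.
By Bayes, P(first=white | the second token drawn is white) = 2/11 / 5/11 = 2/5 ≈ 0.4000.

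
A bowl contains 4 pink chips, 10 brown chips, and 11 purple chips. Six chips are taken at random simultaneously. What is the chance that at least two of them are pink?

Sum the hypergeometric tail for j = 2,…,4 pink chips.
Favorable = C(4,2)·C(21,4) + C(4,3)·C(21,3) + C(4,4)·C(21,2) = 41440; total = C(25,6) = 177100.
P = 41440/177100 = 296/1265 ≈ 0.2340.

296/1265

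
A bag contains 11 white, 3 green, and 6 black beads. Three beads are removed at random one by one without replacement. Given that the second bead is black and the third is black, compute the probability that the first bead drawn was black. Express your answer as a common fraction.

P(first=black and the second bead is black and the third is black) = (6/20)·(5/19)·(4/18) = 1/57.
P(E) = Σ over first color = 11/228 + 1/76 + 1/57 = 3/38.
By Bayes, P(first=black | E) = 1/57 / 3/38 = 2/9 ≈ 0.2222.

2/9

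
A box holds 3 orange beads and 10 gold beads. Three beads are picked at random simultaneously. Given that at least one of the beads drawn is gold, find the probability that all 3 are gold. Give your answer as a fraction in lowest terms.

P(all 3 gold) = C(10,3)/C(13,3) = 60/143; P(at least one gold) = 1 − C(3,3)/C(13,3) = 285/286.
Since 'all 3 gold' ⊆ 'at least one gold', P(all 3 | at least one) = 60/143 / 285/286 = 8/19 ≈ 0.4211.

8/19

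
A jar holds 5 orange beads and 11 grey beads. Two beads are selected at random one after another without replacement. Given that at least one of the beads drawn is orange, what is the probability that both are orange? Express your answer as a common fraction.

2/13

P(both orange) = C(5,2)/C(16,2) = 1/12; P(at least one orange) = 1 − C(11,2)/C(16,2) = 13/24.
Since 'both orange' ⊆ 'at least one orange', P(both | at least one) = 1/12 / 13/24 = 2/13 ≈ 0.1538.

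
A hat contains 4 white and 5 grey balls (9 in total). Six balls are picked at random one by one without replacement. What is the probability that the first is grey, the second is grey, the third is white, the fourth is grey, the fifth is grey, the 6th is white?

Multiply the conditional probability of each draw in order, without replacement, so each draw removes one from its color and from the total.
P = (5/9) · (4/8) · (4/7) · (3/6) · (2/5) · (3/4) = 1/42 ≈ 0.0238.

1/42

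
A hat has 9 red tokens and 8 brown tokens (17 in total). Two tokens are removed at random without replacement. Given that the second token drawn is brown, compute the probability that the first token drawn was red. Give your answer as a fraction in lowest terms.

9/16

P(first=red and the second token drawn is brown) = (9/17)·(8/16) = 9/34.
P(the second token drawn is brown) = Σ over first color = 9/34 + 7/34 = 8/17.
By Bayes, P(first=red | the second token drawn is brown) = 9/34 / 8/17 = 9/16 ≈ 0.5625.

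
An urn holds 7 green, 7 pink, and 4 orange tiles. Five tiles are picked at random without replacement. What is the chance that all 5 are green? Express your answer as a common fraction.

1/408

Unordered draws without replacement: count favorable combinations over C(18,5).
Favorable = C(7,5) · C(7,0) · C(4,0) = 21; total = C(18,5) = 8568.
P = 21/8568 = 1/408 ≈ 0.0025.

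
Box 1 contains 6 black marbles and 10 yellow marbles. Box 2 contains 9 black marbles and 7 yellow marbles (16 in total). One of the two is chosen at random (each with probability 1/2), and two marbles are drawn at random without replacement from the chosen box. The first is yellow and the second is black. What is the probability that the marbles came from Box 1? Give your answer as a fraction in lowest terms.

P(E | Box 1) = 1/4; P(E | Box 2) = 21/80.
P(E) = 1/2·1/4 + 1/2·21/80 = 41/160.
By Bayes' rule, P(Box 1 | E) = 1/8 / 41/160 = 20/41 ≈ 0.4878.

20/41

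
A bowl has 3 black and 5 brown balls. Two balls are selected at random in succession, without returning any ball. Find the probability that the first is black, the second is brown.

15/56

Multiply the conditional probability of each draw in order, without replacement, so each draw removes one from its color and from the total.
P = (3/8) · (5/7) = 15/56 ≈ 0.2679.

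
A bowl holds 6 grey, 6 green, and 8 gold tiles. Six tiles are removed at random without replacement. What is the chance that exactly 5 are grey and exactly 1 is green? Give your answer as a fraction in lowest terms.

Unordered draws without replacement: count favorable combinations over C(20,6).
Favorable = C(6,5) · C(6,1) · C(8,0) = 36; total = C(20,6) = 38760.
P = 36/38760 = 3/3230 ≈ 0.0009.

3/3230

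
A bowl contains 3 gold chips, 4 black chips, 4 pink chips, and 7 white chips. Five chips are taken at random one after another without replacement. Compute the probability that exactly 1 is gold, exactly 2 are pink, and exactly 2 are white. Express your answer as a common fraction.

3/68

Unordered draws without replacement: count favorable combinations over C(18,5).
Favorable = C(3,1) · C(4,0) · C(4,2) · C(7,2) = 378; total = C(18,5) = 8568.
P = 378/8568 = 3/68 ≈ 0.0441.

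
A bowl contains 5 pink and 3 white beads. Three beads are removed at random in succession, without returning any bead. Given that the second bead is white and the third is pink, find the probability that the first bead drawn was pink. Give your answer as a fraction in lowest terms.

2/3

P(first=pink and the second bead is white and the third is pink) = (5/8)·(3/7)·(4/6) = 5/28.
P(E) = Σ over first color = 5/28 + 5/56 = 15/56.
By Bayes, P(first=pink | E) = 5/28 / 15/56 = 2/3 ≈ 0.6667.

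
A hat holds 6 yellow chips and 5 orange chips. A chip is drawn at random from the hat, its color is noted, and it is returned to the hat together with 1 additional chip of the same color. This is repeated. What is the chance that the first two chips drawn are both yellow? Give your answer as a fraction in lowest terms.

After a yellow draw the hat holds 7 yellow out of 12.
P = (6/11)·(7/12) = 7/22 ≈ 0.3182.

7/22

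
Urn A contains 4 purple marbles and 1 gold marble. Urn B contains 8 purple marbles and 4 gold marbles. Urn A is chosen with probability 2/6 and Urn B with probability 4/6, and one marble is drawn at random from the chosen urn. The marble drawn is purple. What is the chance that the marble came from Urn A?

P(purple | Urn A) = 4/5; P(purple | Urn B) = 2/3.
P(purple) = 1/3·4/5 + 2/3·2/3 = 32/45.
By Bayes' rule, P(Urn A | purple) = 4/15 / 32/45 = 3/8 ≈ 0.3750.

3/8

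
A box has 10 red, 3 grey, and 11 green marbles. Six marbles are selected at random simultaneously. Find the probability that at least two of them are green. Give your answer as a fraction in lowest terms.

10793/12236

Sum the hypergeometric tail for j = 2,…,6 green marbles.
Favorable = C(11,2)·C(13,4) + C(11,3)·C(13,3) + C(11,4)·C(13,2) + C(11,5)·C(13,1) + C(11,6)·C(13,0) = 118723; total = C(24,6) = 134596.
P = 118723/134596 = 10793/12236 ≈ 0.8821.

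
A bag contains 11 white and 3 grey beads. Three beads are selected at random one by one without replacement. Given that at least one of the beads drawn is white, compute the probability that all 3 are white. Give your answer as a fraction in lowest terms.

5/11

P(all 3 white) = C(11,3)/C(14,3) = 165/364; P(at least one white) = 1 − C(3,3)/C(14,3) = 363/364.
Since 'all 3 white' ⊆ 'at least one white', P(all 3 | at least one) = 165/364 / 363/364 = 5/11 ≈ 0.4545.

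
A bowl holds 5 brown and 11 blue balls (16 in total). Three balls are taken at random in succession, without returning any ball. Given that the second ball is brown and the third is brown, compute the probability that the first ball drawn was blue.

P(first=blue and the second ball is brown and the third is brown) = (11/16)·(5/15)·(4/14) = 11/168.
P(E) = Σ over first color = 1/56 + 11/168 = 1/12.
By Bayes, P(first=blue | E) = 11/168 / 1/12 = 11/14 ≈ 0.7857.

11/14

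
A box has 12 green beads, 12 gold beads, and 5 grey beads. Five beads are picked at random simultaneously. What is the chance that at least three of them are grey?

2881/118755

Sum the hypergeometric tail for j = 3,…,5 grey beads.
Favorable = C(5,3)·C(24,2) + C(5,4)·C(24,1) + C(5,5)·C(24,0) = 2881; total = C(29,5) = 118755.
P = 2881/118755 = 2881/118755 ≈ 0.0243.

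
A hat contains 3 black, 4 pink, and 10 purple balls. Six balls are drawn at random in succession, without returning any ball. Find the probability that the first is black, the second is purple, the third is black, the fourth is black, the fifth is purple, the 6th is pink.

Multiply the conditional probability of each draw in order, without replacement, so each draw removes one from its color and from the total.
P = (3/17) · (10/16) · (2/15) · (1/14) · (9/13) · (4/12) = 3/12376 ≈ 0.0002.

3/12376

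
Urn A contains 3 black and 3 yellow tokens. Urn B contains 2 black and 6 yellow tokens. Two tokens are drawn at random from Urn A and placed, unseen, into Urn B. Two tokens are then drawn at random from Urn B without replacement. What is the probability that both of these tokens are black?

16/225

Condition on how many of the transferred tokens are black (from Urn A: 3 black of 6; then Urn B has 10 total).
  0 black: C(3,0)C(3,2)/C(6,2) = 1/5; then P = C(2,2)/C(10,2) = 1/45
  1 black: C(3,1)C(3,1)/C(6,2) = 3/5; then P = C(3,2)/C(10,2) = 1/15
  2 black: C(3,2)C(3,0)/C(6,2) = 1/5; then P = C(4,2)/C(10,2) = 2/15
P(both black) = 16/225 ≈ 0.0711.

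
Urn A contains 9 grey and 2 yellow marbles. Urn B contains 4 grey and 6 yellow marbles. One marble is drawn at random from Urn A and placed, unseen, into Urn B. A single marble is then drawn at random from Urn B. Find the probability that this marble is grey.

53/121

Condition on how many of the transferred marbles are grey (from Urn A: 9 grey of 11; then Urn B has 11 total).
  0 grey: C(9,0)C(2,1)/C(11,1) = 2/11; then P = 4/11
  1 grey: C(9,1)C(2,0)/C(11,1) = 9/11; then P = 5/11
P(grey from Urn B) = 53/121 ≈ 0.4380.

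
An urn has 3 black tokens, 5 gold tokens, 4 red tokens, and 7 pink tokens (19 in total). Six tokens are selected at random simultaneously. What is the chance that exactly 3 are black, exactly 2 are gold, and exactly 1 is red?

Unordered draws without replacement: count favorable combinations over C(19,6).
Favorable = C(3,3) · C(5,2) · C(4,1) · C(7,0) = 40; total = C(19,6) = 27132.
P = 40/27132 = 10/6783 ≈ 0.0015.

10/6783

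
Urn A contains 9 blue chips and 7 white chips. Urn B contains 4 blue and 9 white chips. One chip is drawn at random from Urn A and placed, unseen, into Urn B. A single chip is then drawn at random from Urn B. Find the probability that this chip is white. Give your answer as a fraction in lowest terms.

151/224

Condition on how many of the transferred chips are white (from Urn A: 7 white of 16; then Urn B has 14 total).
  0 white: C(7,0)C(9,1)/C(16,1) = 9/16; then P = 9/14
  1 white: C(7,1)C(9,0)/C(16,1) = 7/16; then P = 10/14
P(white from Urn B) = 151/224 ≈ 0.6741.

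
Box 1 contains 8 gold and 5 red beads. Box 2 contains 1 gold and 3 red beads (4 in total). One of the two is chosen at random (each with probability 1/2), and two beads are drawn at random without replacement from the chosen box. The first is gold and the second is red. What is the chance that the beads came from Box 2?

39/79

P(E | Box 1) = 10/39; P(E | Box 2) = 1/4.
P(E) = 1/2·10/39 + 1/2·1/4 = 79/312.
By Bayes' rule, P(Box 2 | E) = 1/8 / 79/312 = 39/79 ≈ 0.4937.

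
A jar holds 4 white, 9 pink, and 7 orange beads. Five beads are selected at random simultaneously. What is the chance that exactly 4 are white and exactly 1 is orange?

Unordered draws without replacement: count favorable combinations over C(20,5).
Favorable = C(4,4) · C(9,0) · C(7,1) = 7; total = C(20,5) = 15504.
P = 7/15504 = 7/15504 ≈ 0.0005.

7/15504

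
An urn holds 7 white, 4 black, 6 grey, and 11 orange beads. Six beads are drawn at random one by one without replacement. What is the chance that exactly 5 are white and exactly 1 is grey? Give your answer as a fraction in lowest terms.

Unordered draws without replacement: count favorable combinations over C(28,6).
Favorable = C(7,5) · C(4,0) · C(6,1) · C(11,0) = 126; total = C(28,6) = 376740.
P = 126/376740 = 1/2990 ≈ 0.0003.

1/2990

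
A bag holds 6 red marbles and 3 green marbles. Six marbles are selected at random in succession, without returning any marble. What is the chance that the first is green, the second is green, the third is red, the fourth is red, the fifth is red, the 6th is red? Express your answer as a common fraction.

Multiply the conditional probability of each draw in order, without replacement, so each draw removes one from its color and from the total.
P = (3/9) · (2/8) · (6/7) · (5/6) · (4/5) · (3/4) = 1/28 ≈ 0.0357.

1/28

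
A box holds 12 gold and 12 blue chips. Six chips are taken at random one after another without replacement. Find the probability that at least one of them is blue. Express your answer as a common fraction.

434/437

Use the complement: P(at least one blue) = 1 − P(no blue).
P(none) = C(12,6)/C(24,6) = 924/134596.
So P = 1 − 924/134596 = 434/437 ≈ 0.9931.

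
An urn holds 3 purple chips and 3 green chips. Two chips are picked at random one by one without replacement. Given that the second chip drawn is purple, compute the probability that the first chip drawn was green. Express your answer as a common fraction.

3/5

P(first=green and the second chip drawn is purple) = (3/6)·(3/5) = 3/10.
P(the second chip drawn is purple) = Σ over first color = 1/5 + 3/10 = 1/2.
By Bayes, P(first=green | the second chip drawn is purple) = 3/10 / 1/2 = 3/5 ≈ 0.6000.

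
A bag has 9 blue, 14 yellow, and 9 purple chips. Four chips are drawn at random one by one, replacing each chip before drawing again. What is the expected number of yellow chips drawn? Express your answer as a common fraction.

By linearity of expectation, E[X] = Σ P(draw i is yellow); each independent draw has P(yellow) = 14/32.
E[X] = 4 · 14/32 = 7/4 ≈ 1.7500.

7/4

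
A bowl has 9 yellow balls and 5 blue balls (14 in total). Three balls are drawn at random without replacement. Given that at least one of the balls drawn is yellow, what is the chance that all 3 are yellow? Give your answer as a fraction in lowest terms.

14/59

P(all 3 yellow) = C(9,3)/C(14,3) = 3/13; P(at least one yellow) = 1 − C(5,3)/C(14,3) = 177/182.
Since 'all 3 yellow' ⊆ 'at least one yellow', P(all 3 | at least one) = 3/13 / 177/182 = 14/59 ≈ 0.2373.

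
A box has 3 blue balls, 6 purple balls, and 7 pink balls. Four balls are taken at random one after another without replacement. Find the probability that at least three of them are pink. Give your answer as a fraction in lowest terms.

5/26

Sum the hypergeometric tail for j = 3,…,4 pink balls.
Favorable = C(7,3)·C(9,1) + C(7,4)·C(9,0) = 350; total = C(16,4) = 1820.
P = 350/1820 = 5/26 ≈ 0.1923.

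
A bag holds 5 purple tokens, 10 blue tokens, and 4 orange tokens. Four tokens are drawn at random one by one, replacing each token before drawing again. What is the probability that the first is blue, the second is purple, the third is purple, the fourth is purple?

Multiply the conditional probability of each draw in order, with replacement (the composition resets each draw).
P = (10/19) · (5/19) · (5/19) · (5/19) = 1250/130321 ≈ 0.0096.

1250/130321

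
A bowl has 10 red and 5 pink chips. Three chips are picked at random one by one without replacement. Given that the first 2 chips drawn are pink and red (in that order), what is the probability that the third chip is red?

9/13

After removing 1 red, 1 pink, the bowl has 9 red out of 13 remaining.
P(third is red | given) = 9/13 ≈ 0.6923.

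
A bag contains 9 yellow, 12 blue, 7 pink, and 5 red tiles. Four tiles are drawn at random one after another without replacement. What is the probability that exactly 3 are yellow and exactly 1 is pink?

49/3410

Unordered draws without replacement: count favorable combinations over C(33,4).
Favorable = C(9,3) · C(12,0) · C(7,1) · C(5,0) = 588; total = C(33,4) = 40920.
P = 588/40920 = 49/3410 ≈ 0.0144.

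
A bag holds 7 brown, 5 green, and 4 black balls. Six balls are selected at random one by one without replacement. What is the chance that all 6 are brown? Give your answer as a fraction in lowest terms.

Unordered draws without replacement: count favorable combinations over C(16,6).
Favorable = C(7,6) · C(5,0) · C(4,0) = 7; total = C(16,6) = 8008.
P = 7/8008 = 1/1144 ≈ 0.0009.

1/1144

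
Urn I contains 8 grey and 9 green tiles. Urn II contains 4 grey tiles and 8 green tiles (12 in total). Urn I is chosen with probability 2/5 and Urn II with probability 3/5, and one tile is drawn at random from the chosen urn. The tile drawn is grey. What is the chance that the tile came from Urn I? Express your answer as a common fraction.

P(grey | Urn I) = 8/17; P(grey | Urn II) = 1/3.
P(grey) = 2/5·8/17 + 3/5·1/3 = 33/85.
By Bayes' rule, P(Urn I | grey) = 16/85 / 33/85 = 16/33 ≈ 0.4848.

16/33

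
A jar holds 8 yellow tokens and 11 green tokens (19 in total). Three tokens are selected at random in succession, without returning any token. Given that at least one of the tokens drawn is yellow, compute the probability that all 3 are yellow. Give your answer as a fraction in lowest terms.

14/201

P(all 3 yellow) = C(8,3)/C(19,3) = 56/969; P(at least one yellow) = 1 − C(11,3)/C(19,3) = 268/323.
Since 'all 3 yellow' ⊆ 'at least one yellow', P(all 3 | at least one) = 56/969 / 268/323 = 14/201 ≈ 0.0697.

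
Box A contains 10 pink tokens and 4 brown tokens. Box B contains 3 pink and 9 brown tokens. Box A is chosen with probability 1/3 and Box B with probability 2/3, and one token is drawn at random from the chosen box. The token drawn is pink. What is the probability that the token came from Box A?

10/17

P(pink | Box A) = 5/7; P(pink | Box B) = 1/4.
P(pink) = 1/3·5/7 + 2/3·1/4 = 17/42.
By Bayes' rule, P(Box A | pink) = 5/21 / 17/42 = 10/17 ≈ 0.5882.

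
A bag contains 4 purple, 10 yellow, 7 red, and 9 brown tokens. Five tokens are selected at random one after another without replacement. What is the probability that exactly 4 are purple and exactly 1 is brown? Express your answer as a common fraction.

Unordered draws without replacement: count favorable combinations over C(30,5).
Favorable = C(4,4) · C(10,0) · C(7,0) · C(9,1) = 9; total = C(30,5) = 142506.
P = 9/142506 = 1/15834 ≈ 0.0001.

1/15834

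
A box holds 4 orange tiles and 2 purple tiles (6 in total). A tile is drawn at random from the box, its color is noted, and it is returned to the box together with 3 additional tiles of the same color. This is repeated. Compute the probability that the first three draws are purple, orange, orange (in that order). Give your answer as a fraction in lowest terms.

Track the composition after each reinforcement of +3.
P = (2/6) · (4/9) · (7/12) = 7/81 ≈ 0.0864.

7/81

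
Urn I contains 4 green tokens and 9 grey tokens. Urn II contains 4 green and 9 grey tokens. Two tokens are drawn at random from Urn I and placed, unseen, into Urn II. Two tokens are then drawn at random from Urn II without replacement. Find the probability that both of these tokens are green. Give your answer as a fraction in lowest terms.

Condition on how many of the transferred tokens are green (from Urn I: 4 green of 13; then Urn II has 15 total).
  0 green: C(4,0)C(9,2)/C(13,2) = 6/13; then P = C(4,2)/C(15,2) = 2/35
  1 green: C(4,1)C(9,1)/C(13,2) = 6/13; then P = C(5,2)/C(15,2) = 2/21
  2 green: C(4,2)C(9,0)/C(13,2) = 1/13; then P = C(6,2)/C(15,2) = 1/7
P(both green) = 37/455 ≈ 0.0813.

37/455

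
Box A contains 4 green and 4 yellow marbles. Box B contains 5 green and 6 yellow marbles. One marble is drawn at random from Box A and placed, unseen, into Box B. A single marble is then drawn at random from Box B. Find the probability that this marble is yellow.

13/24

Condition on how many of the transferred marbles are yellow (from Box A: 4 yellow of 8; then Box B has 12 total).
  0 yellow: C(4,0)C(4,1)/C(8,1) = 1/2; then P = 6/12
  1 yellow: C(4,1)C(4,0)/C(8,1) = 1/2; then P = 7/12
P(yellow from Box B) = 13/24 ≈ 0.5417.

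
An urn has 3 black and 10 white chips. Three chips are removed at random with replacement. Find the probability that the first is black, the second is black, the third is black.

27/2197

Multiply the conditional probability of each draw in order, with replacement (the composition resets each draw).
P = (3/13) · (3/13) · (3/13) = 27/2197 ≈ 0.0123.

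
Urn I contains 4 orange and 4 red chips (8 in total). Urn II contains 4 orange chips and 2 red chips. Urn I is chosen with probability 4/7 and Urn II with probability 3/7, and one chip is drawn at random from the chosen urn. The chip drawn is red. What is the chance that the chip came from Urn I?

P(red | Urn I) = 1/2; P(red | Urn II) = 1/3.
P(red) = 4/7·1/2 + 3/7·1/3 = 3/7.
By Bayes' rule, P(Urn I | red) = 2/7 / 3/7 = 2/3 ≈ 0.6667.

2/3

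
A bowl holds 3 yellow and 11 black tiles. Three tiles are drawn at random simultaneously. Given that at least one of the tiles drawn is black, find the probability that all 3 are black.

P(all 3 black) = C(11,3)/C(14,3) = 165/364; P(at least one black) = 1 − C(3,3)/C(14,3) = 363/364.
Since 'all 3 black' ⊆ 'at least one black', P(all 3 | at least one) = 165/364 / 363/364 = 5/11 ≈ 0.4545.

5/11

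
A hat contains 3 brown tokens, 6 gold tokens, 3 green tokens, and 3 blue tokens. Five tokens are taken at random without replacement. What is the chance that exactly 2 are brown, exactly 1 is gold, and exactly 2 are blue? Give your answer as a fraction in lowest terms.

18/1001

Unordered draws without replacement: count favorable combinations over C(15,5).
Favorable = C(3,2) · C(6,1) · C(3,0) · C(3,2) = 54; total = C(15,5) = 3003.
P = 54/3003 = 18/1001 ≈ 0.0180.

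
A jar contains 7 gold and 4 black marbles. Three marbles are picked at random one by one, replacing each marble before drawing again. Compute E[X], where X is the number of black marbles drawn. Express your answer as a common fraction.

By linearity of expectation, E[X] = Σ P(draw i is black); each independent draw has P(black) = 4/11.
E[X] = 3 · 4/11 = 12/11 ≈ 1.0909.

12/11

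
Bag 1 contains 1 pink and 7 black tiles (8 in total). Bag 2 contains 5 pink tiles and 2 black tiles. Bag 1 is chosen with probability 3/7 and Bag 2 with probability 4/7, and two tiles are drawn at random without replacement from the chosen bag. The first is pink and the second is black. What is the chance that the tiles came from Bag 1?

63/223

P(E | Bag 1) = 1/8; P(E | Bag 2) = 5/21.
P(E) = 3/7·1/8 + 4/7·5/21 = 223/1176.
By Bayes' rule, P(Bag 1 | E) = 3/56 / 223/1176 = 63/223 ≈ 0.2825.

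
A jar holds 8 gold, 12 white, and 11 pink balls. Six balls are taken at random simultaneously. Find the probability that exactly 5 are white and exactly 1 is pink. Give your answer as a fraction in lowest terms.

Unordered draws without replacement: count favorable combinations over C(31,6).
Favorable = C(8,0) · C(12,5) · C(11,1) = 8712; total = C(31,6) = 736281.
P = 8712/736281 = 968/81809 ≈ 0.0118.

968/81809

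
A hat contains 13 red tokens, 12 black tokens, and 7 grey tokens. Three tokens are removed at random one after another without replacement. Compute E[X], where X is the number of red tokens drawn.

39/32

By linearity of expectation, E[X] = Σ P(draw i is red); by symmetry each draw (even without replacement) has P(red) = 13/32.
E[X] = 3 · 13/32 = 39/32 ≈ 1.2188.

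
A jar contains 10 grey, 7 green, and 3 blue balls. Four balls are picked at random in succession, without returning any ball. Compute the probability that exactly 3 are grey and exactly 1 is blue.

24/323

Unordered draws without replacement: count favorable combinations over C(20,4).
Favorable = C(10,3) · C(7,0) · C(3,1) = 360; total = C(20,4) = 4845.
P = 360/4845 = 24/323 ≈ 0.0743.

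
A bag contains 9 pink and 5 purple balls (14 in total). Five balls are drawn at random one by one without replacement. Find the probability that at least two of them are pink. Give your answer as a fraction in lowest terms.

Sum the hypergeometric tail for j = 2,…,5 pink balls.
Favorable = C(9,2)·C(5,3) + C(9,3)·C(5,2) + C(9,4)·C(5,1) + C(9,5)·C(5,0) = 1956; total = C(14,5) = 2002.
P = 1956/2002 = 978/1001 ≈ 0.9770.

978/1001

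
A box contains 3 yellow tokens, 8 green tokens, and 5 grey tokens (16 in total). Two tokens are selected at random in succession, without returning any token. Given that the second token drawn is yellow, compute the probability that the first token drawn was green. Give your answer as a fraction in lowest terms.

P(first=green and the second token drawn is yellow) = (8/16)·(3/15) = 1/10.
P(the second token drawn is yellow) = Σ over first color = 1/40 + 1/10 + 1/16 = 3/16.
By Bayes, P(first=green | the second token drawn is yellow) = 1/10 / 3/16 = 8/15 ≈ 0.5333.

8/15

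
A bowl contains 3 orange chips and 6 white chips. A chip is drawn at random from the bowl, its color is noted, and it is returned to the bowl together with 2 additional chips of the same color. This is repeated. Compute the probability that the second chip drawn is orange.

1/3

Condition on the first draw. If first is orange (prob 3/9), second-orange has prob (5)/(11); if not (prob 6/9), it has prob 3/(11).
P = (3/9)·(5/11) + (6/9)·(3/11) = 1/3 ≈ 0.3333.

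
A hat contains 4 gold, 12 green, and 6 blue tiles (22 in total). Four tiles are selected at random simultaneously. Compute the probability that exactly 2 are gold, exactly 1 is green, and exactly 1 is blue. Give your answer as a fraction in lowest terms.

Unordered draws without replacement: count favorable combinations over C(22,4).
Favorable = C(4,2) · C(12,1) · C(6,1) = 432; total = C(22,4) = 7315.
P = 432/7315 = 432/7315 ≈ 0.0591.

432/7315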